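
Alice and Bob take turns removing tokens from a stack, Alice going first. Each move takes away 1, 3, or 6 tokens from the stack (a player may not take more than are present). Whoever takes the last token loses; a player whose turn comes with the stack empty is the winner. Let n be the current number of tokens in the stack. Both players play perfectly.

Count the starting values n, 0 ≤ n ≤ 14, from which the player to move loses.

6

Work bottom-up. With no move the player to move wins. Otherwise the position is W if at least one move leads to an L position for the opponent, and L if every move leads to a W.
n=0: no move; the opponent has just taken the last token and therefore loses → W
n=1: L (sole option 0(W) is W)
n=2: W (go to 1, an L position)
n=3: L (options 2(W), 0(W) are all W)
n=4: W (go to 3, an L position)
n=5: L (options 4(W), 2(W) are all W)
n=6: W (go to 5, an L position)
n=7: W (go to 1, an L position)
n=8: W (go to 5, an L position)
n=9: W (go to 3, an L position)
n=10: L (options 9(W), 7(W), 4(W) are all W)
n=11: W (go to 10, an L position)
n=12: L (options 11(W), 9(W), 6(W) are all W)
n=13: W (go to 12, an L position)
n=14: L (options 13(W), 11(W), 8(W) are all W)
L entries with 0 ≤ n ≤ 14: n = 1, 3, 5, 10, 12, 14; that makes 6.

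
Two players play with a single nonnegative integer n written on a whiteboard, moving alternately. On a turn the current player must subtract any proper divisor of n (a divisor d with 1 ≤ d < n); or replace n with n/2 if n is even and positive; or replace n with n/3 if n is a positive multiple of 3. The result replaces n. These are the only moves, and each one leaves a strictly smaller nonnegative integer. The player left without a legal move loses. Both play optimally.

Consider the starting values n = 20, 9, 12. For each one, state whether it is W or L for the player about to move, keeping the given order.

20: W, 9: L, 12: W

Compute win/loss labels from the base case upward. A position with no move is L. Any other position is W if it can reach an L in one move, else L.
n=0: no move → L
n=1: no move → L
n=2: W (go to 1, an L position)
n=3: W (go to 1, an L position)
n=4: L (options 2(W), 3(W) are all W)
n=5: W (go to 4, an L position)
n=6: W (go to 4, an L position)
n=7: L (sole option 6(W) is W)
n=8: W (go to 4, an L position)
n=9: L (options 3(W), 6(W), 8(W) are all W)
n=10: W (go to 9, an L position)
n=11: L (sole option 10(W) is W)
n=12: W (go to 4, an L position)
n=13: L (sole option 12(W) is W)
n=14: W (go to 7, an L position)
n=15: L (options 5(W), 10(W), 12(W), 14(W) are all W)
n=16: W (go to 15, an L position)
n=17: L (sole option 16(W) is W)
n=18: W (go to 9, an L position)
n=19: L (sole option 18(W) is W)
n=20: W (go to 15, an L position)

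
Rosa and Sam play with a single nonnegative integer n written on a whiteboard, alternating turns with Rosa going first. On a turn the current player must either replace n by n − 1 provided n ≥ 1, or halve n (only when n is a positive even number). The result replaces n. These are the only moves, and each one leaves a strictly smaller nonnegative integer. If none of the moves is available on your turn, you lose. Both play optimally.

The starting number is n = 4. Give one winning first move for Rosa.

Label each position W (a win for the player to move) or L (a loss). A position with no legal move is L; any other position is W exactly when some move reaches an L, and L when every move reaches a W.
n=0: no move → L
n=1: can move to 0, which is L ⇒ W
n=2: the only move is to 1(W), a W ⇒ L
n=3: can move to 2, which is L ⇒ W
n=4: can move to 2, which is L ⇒ W
From 4, the L positions reachable in one move are: 2.

Move to 2.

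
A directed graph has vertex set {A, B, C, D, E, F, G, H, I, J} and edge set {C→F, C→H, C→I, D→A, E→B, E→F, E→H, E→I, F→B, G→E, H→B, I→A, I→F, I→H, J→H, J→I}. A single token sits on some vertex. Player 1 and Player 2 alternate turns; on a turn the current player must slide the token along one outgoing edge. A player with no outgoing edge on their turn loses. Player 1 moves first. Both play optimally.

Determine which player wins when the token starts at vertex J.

Player 2 wins.

Classify positions by backward induction: terminal positions (no move available) are L. From any other position, the mover wins iff some move reaches an L.
Every edge goes from a vertex to one that appears earlier in the order B, A, F, H, I, J, C, E, D, G, so processing vertices in that order labels each vertex after all of its successors.
B: no outgoing edge → L
A: no outgoing edge → L
F: can move to B, which is L ⇒ W
H: can move to B, which is L ⇒ W
I: can move to A, which is L ⇒ W
J: moves to I(W), H(W); every one is W ⇒ L
C: moves to I(W), H(W), F(W); every one is W ⇒ L
E: can move to B, which is L ⇒ W
D: can move to A, which is L ⇒ W
G: the only move is to E(W), a W ⇒ L
The starting position J is L: whatever Player 1 does, the opponent receives a W position.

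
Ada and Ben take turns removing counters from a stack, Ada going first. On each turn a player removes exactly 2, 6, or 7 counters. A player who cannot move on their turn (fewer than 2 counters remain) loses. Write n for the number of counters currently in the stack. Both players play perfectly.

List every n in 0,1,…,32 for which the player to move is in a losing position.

0, 1, 4, 5, 9, 13, 14, 17, 18, 22, 26, 27, 30, 31

Compute win/loss labels from the base case upward. A position with no move is L. Any other position is W if it can reach an L in one move, else L.
n=0: no move → L
n=1: no move → L
n=2: W (go to 0, an L position)
n=3: W (go to 1, an L position)
n=4: L (sole option 2(W) is W)
n=5: L (sole option 3(W) is W)
n=6: W (go to 4, an L position)
n=7: W (go to 5, an L position)
n=8: W (go to 1, an L position)
n=9: L (options 7(W), 3(W), 2(W) are all W)
n=10: W (go to 4, an L position)
n=11: W (go to 9, an L position)
n=12: W (go to 5, an L position)
n=13: L (options 11(W), 7(W), 6(W) are all W)
n=14: L (options 12(W), 8(W), 7(W) are all W)
n=15: W (go to 13, an L position)
n=16: W (go to 14, an L position)
n=17: L (options 15(W), 11(W), 10(W) are all W)
n=18: L (options 16(W), 12(W), 11(W) are all W)
n=19: W (go to 17, an L position)
n=20: W (go to 18, an L position)
n=21: W (go to 14, an L position)
n=22: L (options 20(W), 16(W), 15(W) are all W)
n=23: W (go to 17, an L position)
n=24: W (go to 22, an L position)
n=25: W (go to 18, an L position)
n=26: L (options 24(W), 20(W), 19(W) are all W)
n=27: L (options 25(W), 21(W), 20(W) are all W)
n=28: W (go to 26, an L position)
n=29: W (go to 27, an L position)
n=30: L (options 28(W), 24(W), 23(W) are all W)
n=31: L (options 29(W), 25(W), 24(W) are all W)
n=32: W (go to 30, an L position)
Reading off the rows marked L gives the requested list; there are 14 such values of n.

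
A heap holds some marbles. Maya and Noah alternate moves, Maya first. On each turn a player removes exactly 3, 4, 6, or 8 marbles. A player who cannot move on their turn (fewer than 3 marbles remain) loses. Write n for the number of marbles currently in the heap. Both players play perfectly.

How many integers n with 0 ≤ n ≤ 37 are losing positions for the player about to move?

Build the W/L table. Terminal = L. A non-terminal position is W if it has a move to some L; otherwise it is L.
n=0: no move → L
n=1: no move → L
n=2: no move → L
n=3: →0(L), so W
n=4: →1(L), so W
n=5: →2(L), so W
n=6: →2(L), so W
n=7: →1(L), so W
n=8: →2(L), so W
n=9: →1(L), so W
n=10: →2(L), so W
n=11: →8(W), 7(W), 5(W), 3(W) — all W, so L
n=12: →9(W), 8(W), 6(W), 4(W) — all W, so L
n=13: →10(W), 9(W), 7(W), 5(W) — all W, so L
n=14: →11(L), so W
n=15: →12(L), so W
n=16: →13(L), so W
n=17: →13(L), so W
n=18: →12(L), so W
n=19: →13(L), so W
n=20: →12(L), so W
n=21: →13(L), so W
n=22: →19(W), 18(W), 16(W), 14(W) — all W, so L
n=23: →20(W), 19(W), 17(W), 15(W) — all W, so L
n=24: →21(W), 20(W), 18(W), 16(W) — all W, so L
n=25: →22(L), so W
n=26: →23(L), so W
n=27: →24(L), so W
n=28: →24(L), so W
n=29: →23(L), so W
n=30: →24(L), so W
n=31: →23(L), so W
n=32: →24(L), so W
n=33: →30(W), 29(W), 27(W), 25(W) — all W, so L
n=34: →31(W), 30(W), 28(W), 26(W) — all W, so L
n=35: →32(W), 31(W), 29(W), 27(W) — all W, so L
n=36: →33(L), so W
n=37: →34(L), so W
L entries with 0 ≤ n ≤ 37: n = 0, 1, 2, 11, 12, 13, 22, 23, 24, 33, 34, 35; that makes 12.

12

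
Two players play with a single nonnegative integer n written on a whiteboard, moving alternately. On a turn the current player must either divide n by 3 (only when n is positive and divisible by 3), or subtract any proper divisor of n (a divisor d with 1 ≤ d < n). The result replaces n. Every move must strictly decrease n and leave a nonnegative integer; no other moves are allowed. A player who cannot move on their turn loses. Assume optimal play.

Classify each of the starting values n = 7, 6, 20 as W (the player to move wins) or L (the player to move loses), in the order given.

7: L, 6: W, 20: W

Label each position W (a win for the player to move) or L (a loss). A position with no legal move is L; any other position is W exactly when some move reaches an L, and L when every move reaches a W.
n=0: no move → L
n=1: no move → L
n=2: →1(L), so W
n=3: →1(L), so W
n=4: →2(W), 3(W) — all W, so L
n=5: →4(L), so W
n=6: →4(L), so W
n=7: →6(W) only, which is W, so L
n=8: →4(L), so W
n=9: →3(W), 6(W), 8(W) — all W, so L
n=10: →9(L), so W
n=11: →10(W) only, which is W, so L
n=12: →4(L), so W
n=13: →12(W) only, which is W, so L
n=14: →7(L), so W
n=15: →5(W), 10(W), 12(W), 14(W) — all W, so L
n=16: →15(L), so W
n=17: →16(W) only, which is W, so L
n=18: →9(L), so W
n=19: →18(W) only, which is W, so L
n=20: →15(L), so W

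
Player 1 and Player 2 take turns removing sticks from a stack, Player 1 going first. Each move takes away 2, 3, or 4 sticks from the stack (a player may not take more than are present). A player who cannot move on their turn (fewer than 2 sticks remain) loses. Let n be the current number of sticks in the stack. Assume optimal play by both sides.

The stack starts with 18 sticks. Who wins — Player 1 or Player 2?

Player 2 wins.

Label each position W (a win for the player to move) or L (a loss). A position with no legal move is L; any other position is W exactly when some move reaches an L, and L when every move reaches a W.
n=0: no move → L
n=1: no move → L
n=2: →0(L), so W
n=3: →1(L), so W
n=4: →1(L), so W
n=5: →1(L), so W
n=6: →4(W), 3(W), 2(W) — all W, so L
n=7: →5(W), 4(W), 3(W) — all W, so L
n=8: →6(L), so W
n=9: →7(L), so W
n=10: →7(L), so W
n=11: →7(L), so W
n=12: →10(W), 9(W), 8(W) — all W, so L
n=13: →11(W), 10(W), 9(W) — all W, so L
n=14: →12(L), so W
n=15: →13(L), so W
n=16: →13(L), so W
n=17: →13(L), so W
n=18: →16(W), 15(W), 14(W) — all W, so L
Every move from 18 reaches a W position, so the mover loses.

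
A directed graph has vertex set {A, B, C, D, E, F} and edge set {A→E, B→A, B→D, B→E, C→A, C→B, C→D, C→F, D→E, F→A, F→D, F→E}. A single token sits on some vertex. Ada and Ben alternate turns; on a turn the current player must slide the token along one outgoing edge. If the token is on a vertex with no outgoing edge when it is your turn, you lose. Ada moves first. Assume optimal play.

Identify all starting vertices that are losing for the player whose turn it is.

Classify positions by backward induction: terminal positions (no move available) are L. From any other position, the mover wins iff some move reaches an L.
Every edge goes from a vertex to one that appears earlier in the order E, D, A, B, F, C, so processing vertices in that order labels each vertex after all of its successors.
E: no outgoing edge → L
D: →E(L), so W
A: →E(L), so W
B: →E(L), so W
F: →E(L), so W
C: →F(W), B(W), A(W), D(W) — all W, so L
The losing starting vertices are exactly the entries labelled L in this table (2 of them).

C, E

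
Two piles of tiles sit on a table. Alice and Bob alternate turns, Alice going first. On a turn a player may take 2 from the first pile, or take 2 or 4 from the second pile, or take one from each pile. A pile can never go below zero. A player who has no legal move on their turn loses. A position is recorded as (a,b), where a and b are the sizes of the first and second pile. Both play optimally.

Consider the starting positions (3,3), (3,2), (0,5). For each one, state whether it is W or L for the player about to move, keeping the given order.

(3,3): W, (3,2): L, (0,5): W

Use the standard recursion: the mover loses at a terminal position; elsewhere, the mover wins exactly when some move hands the opponent an L position.
No move ever increases a pile, so every position that can arise here has a ≤ 3 and b ≤ 5; it is enough to label the cells with 0 ≤ a ≤ 3 and 0 ≤ b ≤ 5.
Every move lowers a or b (never raises either), so fill the grid row by row in increasing a, and left to right within a row: each cell's successors are then already labelled.
      b=0  b=1  b=2  b=3  b=4  b=5
a=0:    L    L    W    W    W    W
a=1:    L    W    W    L    W    W
a=2:    W    W    L    L    W    W
a=3:    W    L    L    W    W    W
Cells with no legal move (terminal, hence L): (0,0), (0,1), (1,0).
The remaining L cells, each justified by listing all of its moves:
(1,3): moves to (1,1)(W), (0,2)(W); every one is W ⇒ L
(2,2): moves to (0,2)(W), (2,0)(W), (1,1)(W); every one is W ⇒ L
(2,3): moves to (0,3)(W), (2,1)(W), (1,2)(W); every one is W ⇒ L
(3,1): moves to (1,1)(W), (2,0)(W); every one is W ⇒ L
(3,2): moves to (1,2)(W), (3,0)(W), (2,1)(W); every one is W ⇒ L
Every other cell has at least one move into one of the L cells above, so it is W.
(3,3): the move to (1,3) reaches an L cell, so W
(3,2): one of the L cells justified above, so L
(0,5): the move to (0,1) reaches an L cell, so W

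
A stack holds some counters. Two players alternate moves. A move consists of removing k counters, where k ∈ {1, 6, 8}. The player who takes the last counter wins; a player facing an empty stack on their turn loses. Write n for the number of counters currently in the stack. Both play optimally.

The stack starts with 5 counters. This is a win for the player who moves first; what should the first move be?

Remove 1, leaving 4.

Build the W/L table. Terminal = L. A non-terminal position is W if it has a move to some L; otherwise it is L.
n=0: no move → L
n=1: can move to 0, which is L ⇒ W
n=2: the only move is to 1(W), a W ⇒ L
n=3: can move to 2, which is L ⇒ W
n=4: the only move is to 3(W), a W ⇒ L
n=5: can move to 4, which is L ⇒ W
From 5, the L positions reachable in one move are: 4.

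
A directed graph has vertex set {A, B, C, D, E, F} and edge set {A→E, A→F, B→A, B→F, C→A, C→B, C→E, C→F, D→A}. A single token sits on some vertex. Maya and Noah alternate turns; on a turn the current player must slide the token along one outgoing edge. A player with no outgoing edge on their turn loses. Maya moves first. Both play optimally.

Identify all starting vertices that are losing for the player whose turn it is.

D, E, F

Label each position W (a win for the player to move) or L (a loss). A position with no legal move is L; any other position is W exactly when some move reaches an L, and L when every move reaches a W.
Every edge goes from a vertex to one that appears earlier in the order E, F, A, D, B, C, so processing vertices in that order labels each vertex after all of its successors.
E: no outgoing edge → L
F: no outgoing edge → L
A: reaches L-position F → W
D: only reaches A(W), which is W → L
B: reaches L-position F → W
C: reaches L-position F → W
The losing starting vertices are exactly the entries labelled L in this table (3 of them).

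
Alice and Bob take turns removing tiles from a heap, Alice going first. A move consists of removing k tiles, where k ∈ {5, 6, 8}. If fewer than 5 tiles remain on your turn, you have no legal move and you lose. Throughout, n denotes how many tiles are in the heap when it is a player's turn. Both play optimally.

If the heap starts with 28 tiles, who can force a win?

Bob wins.

Label each position W (a win for the player to move) or L (a loss). A position with no legal move is L; any other position is W exactly when some move reaches an L, and L when every move reaches a W.
n=0: no move → L
n=1: no move → L
n=2: no move → L
n=3: no move → L
n=4: no move → L
n=5: reaches L-position 0 → W
n=6: reaches L-position 1 → W
n=7: reaches L-position 2 → W
n=8: reaches L-position 3 → W
n=9: reaches L-position 4 → W
n=10: reaches L-position 4 → W
n=11: reaches L-position 3 → W
n=12: reaches L-position 4 → W
n=13: only reaches 8(W), 7(W), 5(W), all W → L
n=14: only reaches 9(W), 8(W), 6(W), all W → L
n=15: only reaches 10(W), 9(W), 7(W), all W → L
n=16: only reaches 11(W), 10(W), 8(W), all W → L
n=17: only reaches 12(W), 11(W), 9(W), all W → L
n=18: reaches L-position 13 → W
n=19: reaches L-position 14 → W
n=20: reaches L-position 15 → W
n=21: reaches L-position 16 → W
n=22: reaches L-position 17 → W
n=23: reaches L-position 17 → W
n=24: reaches L-position 16 → W
n=25: reaches L-position 17 → W
n=26: only reaches 21(W), 20(W), 18(W), all W → L
n=27: only reaches 22(W), 21(W), 19(W), all W → L
n=28: only reaches 23(W), 22(W), 20(W), all W → L
Every move from 28 reaches a W position, so the mover loses.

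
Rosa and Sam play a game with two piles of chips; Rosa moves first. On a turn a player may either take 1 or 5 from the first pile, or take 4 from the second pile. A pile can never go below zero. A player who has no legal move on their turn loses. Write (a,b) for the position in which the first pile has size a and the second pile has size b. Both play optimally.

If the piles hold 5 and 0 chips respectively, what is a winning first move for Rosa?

Move to (4,0).

Compute win/loss labels from the base case upward. A position with no move is L. Any other position is W if it can reach an L in one move, else L.
No move ever increases a pile, so every position that can arise here has a ≤ 5 and b ≤ 0; it is enough to label the cells with 0 ≤ a ≤ 5 and 0 ≤ b ≤ 0.
Every move lowers a or b (never raises either), so fill the grid row by row in increasing a, and left to right within a row: each cell's successors are then already labelled.
      b=0
a=0:    L
a=1:    W
a=2:    L
a=3:    W
a=4:    L
a=5:    W
Cells with no legal move (terminal, hence L): (0,0).
The remaining L cells, each justified by listing all of its moves:
(2,0): the only move is to (1,0)(W), a W ⇒ L
(4,0): the only move is to (3,0)(W), a W ⇒ L
Every other cell has at least one move into one of the L cells above, so it is W.
From (5,0), the L positions reachable in one move are: (4,0), (0,0). Any move reaching one of these is winning.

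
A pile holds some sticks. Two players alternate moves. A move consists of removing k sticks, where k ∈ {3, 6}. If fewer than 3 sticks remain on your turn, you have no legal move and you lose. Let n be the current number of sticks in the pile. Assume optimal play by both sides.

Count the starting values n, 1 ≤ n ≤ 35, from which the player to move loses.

Use the standard recursion: the mover loses at a terminal position; elsewhere, the mover wins exactly when some move hands the opponent an L position.
n=0: no move → L
n=1: no move → L
n=2: no move → L
n=3: reaches L-position 0 → W
n=4: reaches L-position 1 → W
n=5: reaches L-position 2 → W
n=6: reaches L-position 0 → W
n=7: reaches L-position 1 → W
n=8: reaches L-position 2 → W
n=9: only reaches 6(W), 3(W), all W → L
n=10: only reaches 7(W), 4(W), all W → L
n=11: only reaches 8(W), 5(W), all W → L
n=12: reaches L-position 9 → W
n=13: reaches L-position 10 → W
n=14: reaches L-position 11 → W
n=15: reaches L-position 9 → W
n=16: reaches L-position 10 → W
n=17: reaches L-position 11 → W
n=18: only reaches 15(W), 12(W), all W → L
n=19: only reaches 16(W), 13(W), all W → L
n=20: only reaches 17(W), 14(W), all W → L
n=21: reaches L-position 18 → W
n=22: reaches L-position 19 → W
n=23: reaches L-position 20 → W
n=24: reaches L-position 18 → W
n=25: reaches L-position 19 → W
n=26: reaches L-position 20 → W
n=27: only reaches 24(W), 21(W), all W → L
n=28: only reaches 25(W), 22(W), all W → L
n=29: only reaches 26(W), 23(W), all W → L
n=30: reaches L-position 27 → W
n=31: reaches L-position 28 → W
n=32: reaches L-position 29 → W
n=33: reaches L-position 27 → W
n=34: reaches L-position 28 → W
n=35: reaches L-position 29 → W
L entries with 1 ≤ n ≤ 35 (n=0 is outside the asked range and is not counted): n = 1, 2, 9, 10, 11, 18, 19, 20, 27, 28, 29; that makes 11.

11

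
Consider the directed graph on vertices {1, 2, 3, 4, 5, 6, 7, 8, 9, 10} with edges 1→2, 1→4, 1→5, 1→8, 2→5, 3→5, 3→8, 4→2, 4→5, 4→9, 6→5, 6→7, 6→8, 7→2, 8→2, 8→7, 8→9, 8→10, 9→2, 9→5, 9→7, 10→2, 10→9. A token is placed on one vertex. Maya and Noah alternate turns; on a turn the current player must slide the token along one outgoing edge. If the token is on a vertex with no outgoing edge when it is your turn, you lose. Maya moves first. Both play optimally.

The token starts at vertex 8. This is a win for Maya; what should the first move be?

Use the standard recursion: the mover loses at a terminal position; elsewhere, the mover wins exactly when some move hands the opponent an L position.
Every edge goes from a vertex to one that appears earlier in the order 5, 2, 7, 9, 10, 8, 6, 4, 1, 3, so processing vertices in that order labels each vertex after all of its successors.
5: no outgoing edge → L
2: reaches L-position 5 → W
7: only reaches 2(W), which is W → L
9: reaches L-position 7 → W
10: only reaches 9(W), 2(W), all W → L
8: reaches L-position 10 → W
6: reaches L-position 7 → W
4: reaches L-position 5 → W
1: reaches L-position 5 → W
3: reaches L-position 5 → W
From 8, the L positions reachable in one move are: 10, 7. Any move reaching one of these is winning.

Move to 10.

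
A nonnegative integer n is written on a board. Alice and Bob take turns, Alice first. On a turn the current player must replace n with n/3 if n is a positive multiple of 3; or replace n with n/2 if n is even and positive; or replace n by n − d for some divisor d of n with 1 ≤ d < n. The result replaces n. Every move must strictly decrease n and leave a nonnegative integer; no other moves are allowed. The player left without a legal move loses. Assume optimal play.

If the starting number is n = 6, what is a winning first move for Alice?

Move to 4.

Work bottom-up. With no move the player to move loses. Otherwise the position is W if at least one move leads to an L position for the opponent, and L if every move leads to a W.
n=0: no move → L
n=1: no move → L
n=2: W (go to 1, an L position)
n=3: W (go to 1, an L position)
n=4: L (options 2(W), 3(W) are all W)
n=5: W (go to 4, an L position)
n=6: W (go to 4, an L position)
From 6, the L positions reachable in one move are: 4.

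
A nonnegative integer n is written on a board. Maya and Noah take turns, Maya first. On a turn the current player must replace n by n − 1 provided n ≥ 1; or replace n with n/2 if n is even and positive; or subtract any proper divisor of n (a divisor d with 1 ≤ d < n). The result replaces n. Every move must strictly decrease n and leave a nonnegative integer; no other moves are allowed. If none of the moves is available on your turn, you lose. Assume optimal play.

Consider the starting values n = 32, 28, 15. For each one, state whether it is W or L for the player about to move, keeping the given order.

32: W, 28: W, 15: L

Label each position W (a win for the player to move) or L (a loss). A position with no legal move is L; any other position is W exactly when some move reaches an L, and L when every move reaches a W.
n=0: no move → L
n=1: reaches L-position 0 → W
n=2: only reaches 1(W), which is W → L
n=3: reaches L-position 2 → W
n=4: reaches L-position 2 → W
n=5: only reaches 4(W), which is W → L
n=6: reaches L-position 5 → W
n=7: only reaches 6(W), which is W → L
n=8: reaches L-position 7 → W
n=9: only reaches 6(W), 8(W), all W → L
n=10: reaches L-position 5 → W
n=11: only reaches 10(W), which is W → L
n=12: reaches L-position 9 → W
n=13: only reaches 12(W), which is W → L
n=14: reaches L-position 7 → W
n=15: only reaches 10(W), 12(W), 14(W), all W → L
n=16: reaches L-position 15 → W
n=17: only reaches 16(W), which is W → L
n=18: reaches L-position 9 → W
n=19: only reaches 18(W), which is W → L
n=20: reaches L-position 15 → W
n=21: only reaches 14(W), 18(W), 20(W), all W → L
n=22: reaches L-position 11 → W
n=23: only reaches 22(W), which is W → L
n=24: reaches L-position 21 → W
n=25: only reaches 20(W), 24(W), all W → L
n=26: reaches L-position 13 → W
n=27: only reaches 18(W), 24(W), 26(W), all W → L
n=28: reaches L-position 21 → W
n=29: only reaches 28(W), which is W → L
n=30: reaches L-position 15 → W
n=31: only reaches 30(W), which is W → L
n=32: reaches L-position 31 → W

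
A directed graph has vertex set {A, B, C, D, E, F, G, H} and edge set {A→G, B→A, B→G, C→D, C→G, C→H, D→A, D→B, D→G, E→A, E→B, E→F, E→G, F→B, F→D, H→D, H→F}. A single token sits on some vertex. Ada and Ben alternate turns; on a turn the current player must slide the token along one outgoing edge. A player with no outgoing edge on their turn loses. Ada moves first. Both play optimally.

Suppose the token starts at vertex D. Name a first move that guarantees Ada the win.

Label each position W (a win for the player to move) or L (a loss). A position with no legal move is L; any other position is W exactly when some move reaches an L, and L when every move reaches a W.
Every edge goes from a vertex to one that appears earlier in the order G, A, B, D, F, H, E, C, so processing vertices in that order labels each vertex after all of its successors.
G: no outgoing edge → L
A: →G(L), so W
B: →G(L), so W
D: →G(L), so W
F: →D(W), B(W) — all W, so L
H: →F(L), so W
E: →F(L), so W
C: →G(L), so W
From D, the L positions reachable in one move are: G.

Move to G.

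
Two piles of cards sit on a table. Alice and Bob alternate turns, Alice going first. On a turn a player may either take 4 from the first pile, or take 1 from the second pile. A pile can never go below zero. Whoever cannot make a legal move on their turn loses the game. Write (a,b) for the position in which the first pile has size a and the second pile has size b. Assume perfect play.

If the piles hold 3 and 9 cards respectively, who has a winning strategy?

Alice wins.

Work bottom-up. With no move the player to move loses. Otherwise the position is W if at least one move leads to an L position for the opponent, and L if every move leads to a W.
No move ever increases a pile, so every position that can arise here has a ≤ 3 and b ≤ 9; it is enough to label the cells with 0 ≤ a ≤ 3 and 0 ≤ b ≤ 9.
Every move lowers a or b (never raises either), so fill the grid row by row in increasing a, and left to right within a row: each cell's successors are then already labelled.
      b=0  b=1  b=2  b=3  b=4  b=5  b=6  b=7  b=8  b=9
a=0:    L    W    L    W    L    W    L    W    L    W
a=1:    L    W    L    W    L    W    L    W    L    W
a=2:    L    W    L    W    L    W    L    W    L    W
a=3:    L    W    L    W    L    W    L    W    L    W
Cells with no legal move (terminal, hence L): (0,0), (1,0), (2,0), (3,0).
The remaining L cells, each justified by listing all of its moves:
(0,2): only reaches (0,1)(W), which is W → L
(0,4): only reaches (0,3)(W), which is W → L
(0,6): only reaches (0,5)(W), which is W → L
(0,8): only reaches (0,7)(W), which is W → L
(1,2): only reaches (1,1)(W), which is W → L
(1,4): only reaches (1,3)(W), which is W → L
(1,6): only reaches (1,5)(W), which is W → L
(1,8): only reaches (1,7)(W), which is W → L
(2,2): only reaches (2,1)(W), which is W → L
(2,4): only reaches (2,3)(W), which is W → L
(2,6): only reaches (2,5)(W), which is W → L
(2,8): only reaches (2,7)(W), which is W → L
(3,2): only reaches (3,1)(W), which is W → L
(3,4): only reaches (3,3)(W), which is W → L
(3,6): only reaches (3,5)(W), which is W → L
(3,8): only reaches (3,7)(W), which is W → L
Every other cell has at least one move into one of the L cells above, so it is W.
The starting position (3,9) is W: Alice should move to (3,8), handing over an L position.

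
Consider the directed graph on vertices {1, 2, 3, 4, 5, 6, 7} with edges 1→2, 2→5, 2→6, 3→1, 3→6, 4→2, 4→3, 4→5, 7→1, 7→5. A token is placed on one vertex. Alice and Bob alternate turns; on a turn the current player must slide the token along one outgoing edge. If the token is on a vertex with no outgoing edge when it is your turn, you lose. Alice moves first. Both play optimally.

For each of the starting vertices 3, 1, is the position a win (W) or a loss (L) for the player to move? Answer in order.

3: W, 1: L

Label each position W (a win for the player to move) or L (a loss). A position with no legal move is L; any other position is W exactly when some move reaches an L, and L when every move reaches a W.
Every edge goes from a vertex to one that appears earlier in the order 6, 5, 2, 1, 7, 3, 4, so processing vertices in that order labels each vertex after all of its successors.
6: no outgoing edge → L
5: no outgoing edge → L
2: reaches L-position 5 → W
1: only reaches 2(W), which is W → L
7: reaches L-position 1 → W
3: reaches L-position 1 → W
4: reaches L-position 5 → W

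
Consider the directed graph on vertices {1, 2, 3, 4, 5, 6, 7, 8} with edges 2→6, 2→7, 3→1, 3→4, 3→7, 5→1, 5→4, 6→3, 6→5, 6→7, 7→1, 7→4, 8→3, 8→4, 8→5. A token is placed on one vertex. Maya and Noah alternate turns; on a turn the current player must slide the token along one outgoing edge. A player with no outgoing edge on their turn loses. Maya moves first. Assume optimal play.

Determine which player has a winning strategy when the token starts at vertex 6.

Noah wins.

Positions with no move are L. A position that does have a move is losing for the player to move precisely when every available move leads to a winning position for the opponent. Fill in the labels:
Every edge goes from a vertex to one that appears earlier in the order 4, 1, 7, 5, 3, 6, 2, 8, so processing vertices in that order labels each vertex after all of its successors.
4: no outgoing edge → L
1: no outgoing edge → L
7: reaches L-position 1 → W
5: reaches L-position 1 → W
3: reaches L-position 1 → W
6: only reaches 3(W), 5(W), 7(W), all W → L
2: reaches L-position 6 → W
8: reaches L-position 4 → W
The starting position 6 is L: whatever Maya does, the opponent receives a W position.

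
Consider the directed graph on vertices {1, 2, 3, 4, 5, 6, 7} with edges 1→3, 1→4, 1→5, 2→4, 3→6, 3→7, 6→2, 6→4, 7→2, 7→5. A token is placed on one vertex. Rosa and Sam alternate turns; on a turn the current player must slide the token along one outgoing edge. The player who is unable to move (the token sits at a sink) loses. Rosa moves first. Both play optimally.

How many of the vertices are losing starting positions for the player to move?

3

Use the standard recursion: the mover loses at a terminal position; elsewhere, the mover wins exactly when some move hands the opponent an L position.
Every edge goes from a vertex to one that appears earlier in the order 5, 4, 2, 6, 7, 3, 1, so processing vertices in that order labels each vertex after all of its successors.
5: no outgoing edge → L
4: no outgoing edge → L
2: can move to 4, which is L ⇒ W
6: can move to 4, which is L ⇒ W
7: can move to 5, which is L ⇒ W
3: moves to 7(W), 6(W); every one is W ⇒ L
1: can move to 3, which is L ⇒ W
The L vertices are 3, 4, 5; that is 3 in all.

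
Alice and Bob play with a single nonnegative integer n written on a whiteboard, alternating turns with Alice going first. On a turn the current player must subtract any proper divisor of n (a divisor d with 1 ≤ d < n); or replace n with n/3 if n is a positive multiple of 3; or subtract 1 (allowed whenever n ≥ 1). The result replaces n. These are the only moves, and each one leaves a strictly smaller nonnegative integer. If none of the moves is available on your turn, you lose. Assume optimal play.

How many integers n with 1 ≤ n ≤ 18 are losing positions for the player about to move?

Build the W/L table. Terminal = L. A non-terminal position is W if it has a move to some L; otherwise it is L.
n=0: no move → L
n=1: W (go to 0, an L position)
n=2: L (sole option 1(W) is W)
n=3: W (go to 2, an L position)
n=4: W (go to 2, an L position)
n=5: L (sole option 4(W) is W)
n=6: W (go to 2, an L position)
n=7: L (sole option 6(W) is W)
n=8: W (go to 7, an L position)
n=9: L (options 3(W), 6(W), 8(W) are all W)
n=10: W (go to 5, an L position)
n=11: L (sole option 10(W) is W)
n=12: W (go to 9, an L position)
n=13: L (sole option 12(W) is W)
n=14: W (go to 7, an L position)
n=15: W (go to 5, an L position)
n=16: L (options 8(W), 12(W), 14(W), 15(W) are all W)
n=17: W (go to 16, an L position)
n=18: W (go to 9, an L position)
L entries with 1 ≤ n ≤ 18 (n=0 is outside the asked range and is not counted): n = 2, 5, 7, 9, 11, 13, 16; that makes 7.

7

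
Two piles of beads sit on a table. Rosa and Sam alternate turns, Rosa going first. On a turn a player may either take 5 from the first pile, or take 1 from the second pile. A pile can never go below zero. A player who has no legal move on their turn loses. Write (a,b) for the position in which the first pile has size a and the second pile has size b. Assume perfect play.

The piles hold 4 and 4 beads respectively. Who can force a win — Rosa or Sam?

Sam wins.

Work bottom-up. With no move the player to move loses. Otherwise the position is W if at least one move leads to an L position for the opponent, and L if every move leads to a W.
No move ever increases a pile, so every position that can arise here has a ≤ 4 and b ≤ 4; it is enough to label the cells with 0 ≤ a ≤ 4 and 0 ≤ b ≤ 4.
Every move lowers a or b (never raises either), so fill the grid row by row in increasing a, and left to right within a row: each cell's successors are then already labelled.
      b=0  b=1  b=2  b=3  b=4
a=0:    L    W    L    W    L
a=1:    L    W    L    W    L
a=2:    L    W    L    W    L
a=3:    L    W    L    W    L
a=4:    L    W    L    W    L
Cells with no legal move (terminal, hence L): (0,0), (1,0), (2,0), (3,0), (4,0).
The remaining L cells, each justified by listing all of its moves:
(0,2): L (sole option (0,1)(W) is W)
(0,4): L (sole option (0,3)(W) is W)
(1,2): L (sole option (1,1)(W) is W)
(1,4): L (sole option (1,3)(W) is W)
(2,2): L (sole option (2,1)(W) is W)
(2,4): L (sole option (2,3)(W) is W)
(3,2): L (sole option (3,1)(W) is W)
(3,4): L (sole option (3,3)(W) is W)
(4,2): L (sole option (4,1)(W) is W)
(4,4): L (sole option (4,3)(W) is W)
Every other cell has at least one move into one of the L cells above, so it is W.
Every move from (4,4) reaches a W position, so the mover loses.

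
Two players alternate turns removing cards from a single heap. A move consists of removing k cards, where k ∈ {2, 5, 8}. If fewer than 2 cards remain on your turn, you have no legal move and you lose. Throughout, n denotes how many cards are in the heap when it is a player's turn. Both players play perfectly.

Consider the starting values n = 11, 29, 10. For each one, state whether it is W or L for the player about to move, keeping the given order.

11: L, 29: W, 10: L

Classify positions by backward induction: terminal positions (no move available) are L. From any other position, the mover wins iff some move reaches an L.
n=0: no move → L
n=1: no move → L
n=2: reaches L-position 0 → W
n=3: reaches L-position 1 → W
n=4: only reaches 2(W), which is W → L
n=5: reaches L-position 0 → W
n=6: reaches L-position 4 → W
n=7: only reaches 5(W), 2(W), all W → L
n=8: reaches L-position 0 → W
n=9: reaches L-position 7 → W
n=10: only reaches 8(W), 5(W), 2(W), all W → L
n=11: only reaches 9(W), 6(W), 3(W), all W → L
n=12: reaches L-position 10 → W
n=13: reaches L-position 11 → W
n=14: only reaches 12(W), 9(W), 6(W), all W → L
n=15: reaches L-position 10 → W
n=16: reaches L-position 14 → W
n=17: only reaches 15(W), 12(W), 9(W), all W → L
n=18: reaches L-position 10 → W
n=19: reaches L-position 17 → W
n=20: only reaches 18(W), 15(W), 12(W), all W → L
n=21: only reaches 19(W), 16(W), 13(W), all W → L
n=22: reaches L-position 20 → W
n=23: reaches L-position 21 → W
n=24: only reaches 22(W), 19(W), 16(W), all W → L
n=25: reaches L-position 20 → W
n=26: reaches L-position 24 → W
n=27: only reaches 25(W), 22(W), 19(W), all W → L
n=28: reaches L-position 20 → W
n=29: reaches L-position 27 → W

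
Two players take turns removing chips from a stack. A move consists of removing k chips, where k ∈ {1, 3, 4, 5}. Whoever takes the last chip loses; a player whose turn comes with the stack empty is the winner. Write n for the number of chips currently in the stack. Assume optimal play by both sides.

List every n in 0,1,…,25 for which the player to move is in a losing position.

1, 3, 9, 11, 17, 19, 25

Use the standard recursion: the mover wins at a terminal position; elsewhere, the mover wins exactly when some move hands the opponent an L position.
n=0: no move; the opponent has just taken the last chip and therefore loses → W
n=1: L (sole option 0(W) is W)
n=2: W (go to 1, an L position)
n=3: L (options 2(W), 0(W) are all W)
n=4: W (go to 3, an L position)
n=5: W (go to 1, an L position)
n=6: W (go to 3, an L position)
n=7: W (go to 3, an L position)
n=8: W (go to 3, an L position)
n=9: L (options 8(W), 6(W), 5(W), 4(W) are all W)
n=10: W (go to 9, an L position)
n=11: L (options 10(W), 8(W), 7(W), 6(W) are all W)
n=12: W (go to 11, an L position)
n=13: W (go to 9, an L position)
n=14: W (go to 11, an L position)
n=15: W (go to 11, an L position)
n=16: W (go to 11, an L position)
n=17: L (options 16(W), 14(W), 13(W), 12(W) are all W)
n=18: W (go to 17, an L position)
n=19: L (options 18(W), 16(W), 15(W), 14(W) are all W)
n=20: W (go to 19, an L position)
n=21: W (go to 17, an L position)
n=22: W (go to 19, an L position)
n=23: W (go to 19, an L position)
n=24: W (go to 19, an L position)
n=25: L (options 24(W), 22(W), 21(W), 20(W) are all W)
The losing starting values of n are exactly the entries labelled L in this table (7 of them).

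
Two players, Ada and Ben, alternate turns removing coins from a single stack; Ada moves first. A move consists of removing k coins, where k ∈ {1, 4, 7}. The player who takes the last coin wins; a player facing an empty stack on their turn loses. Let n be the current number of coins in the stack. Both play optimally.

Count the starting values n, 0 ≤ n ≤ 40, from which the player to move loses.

Use the standard recursion: the mover loses at a terminal position; elsewhere, the mover wins exactly when some move hands the opponent an L position.
n=0: no move → L
n=1: W (go to 0, an L position)
n=2: L (sole option 1(W) is W)
n=3: W (go to 2, an L position)
n=4: W (go to 0, an L position)
n=5: L (options 4(W), 1(W) are all W)
n=6: W (go to 5, an L position)
n=7: W (go to 0, an L position)
n=8: L (options 7(W), 4(W), 1(W) are all W)
n=9: W (go to 8, an L position)
n=10: L (options 9(W), 6(W), 3(W) are all W)
n=11: W (go to 10, an L position)
n=12: W (go to 8, an L position)
n=13: L (options 12(W), 9(W), 6(W) are all W)
n=14: W (go to 13, an L position)
n=15: W (go to 8, an L position)
n=16: L (options 15(W), 12(W), 9(W) are all W)
n=17: W (go to 16, an L position)
n=18: L (options 17(W), 14(W), 11(W) are all W)
n=19: W (go to 18, an L position)
n=20: W (go to 16, an L position)
n=21: L (options 20(W), 17(W), 14(W) are all W)
n=22: W (go to 21, an L position)
n=23: W (go to 16, an L position)
n=24: L (options 23(W), 20(W), 17(W) are all W)
n=25: W (go to 24, an L position)
n=26: L (options 25(W), 22(W), 19(W) are all W)
n=27: W (go to 26, an L position)
n=28: W (go to 24, an L position)
n=29: L (options 28(W), 25(W), 22(W) are all W)
n=30: W (go to 29, an L position)
n=31: W (go to 24, an L position)
n=32: L (options 31(W), 28(W), 25(W) are all W)
n=33: W (go to 32, an L position)
n=34: L (options 33(W), 30(W), 27(W) are all W)
n=35: W (go to 34, an L position)
n=36: W (go to 32, an L position)
n=37: L (options 36(W), 33(W), 30(W) are all W)
n=38: W (go to 37, an L position)
n=39: W (go to 32, an L position)
n=40: L (options 39(W), 36(W), 33(W) are all W)
L entries with 0 ≤ n ≤ 40: n = 0, 2, 5, 8, 10, 13, 16, 18, 21, 24, 26, 29, 32, 34, 37, 40; that makes 16.

16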